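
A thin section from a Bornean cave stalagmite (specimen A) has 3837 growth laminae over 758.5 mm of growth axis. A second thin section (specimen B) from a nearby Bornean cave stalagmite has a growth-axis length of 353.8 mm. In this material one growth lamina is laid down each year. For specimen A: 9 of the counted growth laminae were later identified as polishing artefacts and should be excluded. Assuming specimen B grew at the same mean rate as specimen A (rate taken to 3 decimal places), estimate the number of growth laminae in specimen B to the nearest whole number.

1787 growth laminae

Specimen A: after corrections the count is 3837 − 9 = 3828 growth laminae.
A: Extension rate ≈ 758.5 / 3828 = 0.198 mm/year.
Specimen B: 353.8 mm / 0.198 mm per year = 1786.87 years ≈ 1787 growth laminae.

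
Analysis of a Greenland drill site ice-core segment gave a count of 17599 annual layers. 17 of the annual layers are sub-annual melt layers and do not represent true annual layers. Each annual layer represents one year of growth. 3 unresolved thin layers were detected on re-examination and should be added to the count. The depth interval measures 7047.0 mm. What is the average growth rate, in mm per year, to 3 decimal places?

0.401 mm per year

After corrections the count is 17599 − 17 + 3 = 17585 annual layers.
7047.0 mm over 17585 years gives 7047.0 / 17585 ≈ 0.401 mm per year.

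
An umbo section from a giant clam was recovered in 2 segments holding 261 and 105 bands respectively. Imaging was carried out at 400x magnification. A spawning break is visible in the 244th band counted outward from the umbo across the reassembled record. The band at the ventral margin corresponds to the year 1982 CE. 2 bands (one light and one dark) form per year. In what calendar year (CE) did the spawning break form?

Total bands = 261 + 105 = 366.
Between band 244 and the ventral margin there are 366 − 244 = 122 bands.
122 bands at 2 per year is 122 / 2 = 61 years.
Counting back 61 years from 1982 CE places the spawning break in 1982 − 61 = 1921 CE.

1921 CE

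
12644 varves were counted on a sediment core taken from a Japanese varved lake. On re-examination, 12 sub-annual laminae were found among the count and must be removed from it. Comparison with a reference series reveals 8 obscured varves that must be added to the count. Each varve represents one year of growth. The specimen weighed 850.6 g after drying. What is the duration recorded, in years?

After corrections the count is 12644 − 12 + 8 = 12640 varves.
One varve per year makes the duration 12640 years.

12640 years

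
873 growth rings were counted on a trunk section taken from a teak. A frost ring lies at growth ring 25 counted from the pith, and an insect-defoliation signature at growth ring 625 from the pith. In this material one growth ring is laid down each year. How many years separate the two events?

Separation: 625 − 25 = 600 growth rings.
That is 600 years at one growth ring per year.

600 yr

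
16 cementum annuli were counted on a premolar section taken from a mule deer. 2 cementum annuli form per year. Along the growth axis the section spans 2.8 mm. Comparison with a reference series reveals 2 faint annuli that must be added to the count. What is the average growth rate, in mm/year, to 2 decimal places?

0.31 mm/year

Adjusted count: 16 + 2 = 18 cementum annuli.
With 2 cementum annuli per year, 18 / 2 = 9 years.
Extension rate ≈ 2.8 / 9 = 0.31 mm/year.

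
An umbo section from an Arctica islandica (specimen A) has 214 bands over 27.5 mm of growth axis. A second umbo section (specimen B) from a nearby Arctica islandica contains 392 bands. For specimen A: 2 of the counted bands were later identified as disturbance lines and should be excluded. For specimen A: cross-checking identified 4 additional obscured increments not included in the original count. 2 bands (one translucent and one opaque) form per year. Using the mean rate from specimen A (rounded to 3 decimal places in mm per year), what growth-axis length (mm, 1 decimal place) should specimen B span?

Specimen A: correcting the raw count gives 214 − 2 + 4 = 216 true bands.
Specimen A: 216 bands at 2 per year is 216 / 2 = 108 years.
A: 27.5 mm over 108 years gives 27.5 / 108 ≈ 0.255 mm/yr.
Specimen B: 392 bands at 2 per year is 392 / 2 = 196 years. Length of B = 0.255 × 196 = 50.0 mm.

50.0 mm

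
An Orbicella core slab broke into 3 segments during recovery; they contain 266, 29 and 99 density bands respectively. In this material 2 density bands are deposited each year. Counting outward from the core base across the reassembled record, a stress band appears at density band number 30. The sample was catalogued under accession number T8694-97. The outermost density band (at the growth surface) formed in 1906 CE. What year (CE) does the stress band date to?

1724 CE

Total density bands = 266 + 29 + 99 = 394.
394 − 30 = 364 density bands lie beyond the stress band toward the growth surface.
364 density bands at 2 per year is 364 / 2 = 182 years.
1906 − 182 = 1724 CE.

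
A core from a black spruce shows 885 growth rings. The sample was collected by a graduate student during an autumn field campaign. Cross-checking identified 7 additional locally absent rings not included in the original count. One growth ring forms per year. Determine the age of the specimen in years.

Correcting the raw count gives 885 + 7 = 892 true growth rings.
With a one-to-one growth ring periodicity this is 892 years.

892 yr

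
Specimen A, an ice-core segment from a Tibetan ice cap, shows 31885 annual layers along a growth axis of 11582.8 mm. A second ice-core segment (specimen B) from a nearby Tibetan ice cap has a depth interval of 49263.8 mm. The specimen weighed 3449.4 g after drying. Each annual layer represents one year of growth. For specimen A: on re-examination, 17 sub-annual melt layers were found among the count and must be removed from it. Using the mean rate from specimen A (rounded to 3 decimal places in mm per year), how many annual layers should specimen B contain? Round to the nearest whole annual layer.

Specimen A: correcting the raw count gives 31885 − 17 = 31868 true annual layers.
A: Mean rate = 11582.8 mm / 31868 years ≈ 0.363 mm/year.
For B, 49263.8 / 0.363 = 135712.95 years ≈ 135713 annual layers.

135713 annual layers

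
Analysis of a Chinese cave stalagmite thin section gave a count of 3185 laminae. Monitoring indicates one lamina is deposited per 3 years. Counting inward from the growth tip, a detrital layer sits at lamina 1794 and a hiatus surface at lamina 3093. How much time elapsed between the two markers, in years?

The two markers are separated by 3093 − 1794 = 1299 laminae.
1299 laminae at 3 years each span 1299 × 3 = 3897 years.

3897 years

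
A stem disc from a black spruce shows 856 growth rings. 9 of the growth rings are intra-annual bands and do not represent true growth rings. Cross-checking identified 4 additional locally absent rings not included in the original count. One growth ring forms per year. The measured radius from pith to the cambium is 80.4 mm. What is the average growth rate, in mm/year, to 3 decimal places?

Correcting the raw count gives 856 − 9 + 4 = 851 true growth rings.
80.4 mm over 851 years gives 80.4 / 851 ≈ 0.094 mm/year.

0.094 mm/year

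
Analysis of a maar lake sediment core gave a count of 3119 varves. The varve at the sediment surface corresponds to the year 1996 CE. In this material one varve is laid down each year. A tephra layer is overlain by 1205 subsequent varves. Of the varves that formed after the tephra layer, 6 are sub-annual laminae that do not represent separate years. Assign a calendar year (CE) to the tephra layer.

There are 1205 varves younger than the tephra layer.
Excluding 6 false varves: 1205 − 6 = 1199.
1996 − 1199 = 797 CE.

797 CE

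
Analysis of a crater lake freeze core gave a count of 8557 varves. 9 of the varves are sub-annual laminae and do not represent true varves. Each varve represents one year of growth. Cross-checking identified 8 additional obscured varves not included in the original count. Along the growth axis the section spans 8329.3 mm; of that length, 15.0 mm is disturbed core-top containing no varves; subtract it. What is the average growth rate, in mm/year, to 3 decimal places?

Correcting the raw count gives 8557 − 9 + 8 = 8556 true varves.
Net length = 8329.3 − 15.0 = 8314.3 mm.
Extension rate ≈ 8314.3 / 8556 = 0.972 mm/year.

0.972 mm/year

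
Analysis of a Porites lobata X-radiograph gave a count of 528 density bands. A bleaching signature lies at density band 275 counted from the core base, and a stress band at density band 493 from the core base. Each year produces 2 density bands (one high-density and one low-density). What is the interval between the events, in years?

109 years

Separation: 493 − 275 = 218 density bands.
218 density bands at 2 per year is 218 / 2 = 109 years.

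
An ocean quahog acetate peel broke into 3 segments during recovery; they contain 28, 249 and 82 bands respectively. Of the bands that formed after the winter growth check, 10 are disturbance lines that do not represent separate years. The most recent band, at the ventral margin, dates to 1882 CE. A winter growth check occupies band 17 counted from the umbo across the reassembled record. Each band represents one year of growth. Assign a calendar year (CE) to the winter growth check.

1550 CE

Total bands = 28 + 249 + 82 = 359.
359 − 17 = 342 bands lie beyond the winter growth check toward the ventral margin.
342 − 10 false = 332 true bands after the winter growth check.
The band at the ventral margin is 1882 CE, so the winter growth check dates to 1882 − 332 = 1550 CE.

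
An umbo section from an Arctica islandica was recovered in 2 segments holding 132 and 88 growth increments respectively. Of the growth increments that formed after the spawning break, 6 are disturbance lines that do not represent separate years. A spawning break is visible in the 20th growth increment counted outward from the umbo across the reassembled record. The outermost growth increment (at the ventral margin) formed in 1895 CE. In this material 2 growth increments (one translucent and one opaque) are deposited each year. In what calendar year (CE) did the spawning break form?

Total growth increments = 132 + 88 = 220.
The spawning break sits at growth increment 20 from the umbo, so 220 − 20 = 200 growth increments formed after it.
200 − 6 false = 194 true growth increments after the spawning break.
Dividing by 2 growth increments per year: 194 / 2 = 97 years.
1895 − 97 = 1798 CE.

1798 CE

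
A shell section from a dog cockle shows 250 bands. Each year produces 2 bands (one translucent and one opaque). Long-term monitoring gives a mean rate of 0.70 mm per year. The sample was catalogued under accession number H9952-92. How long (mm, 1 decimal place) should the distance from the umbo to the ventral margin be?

87.5 mm

250 bands at 2 per year is 250 / 2 = 125 years.
125 years at 0.70 mm/year gives 0.70 × 125 = 87.5 mm.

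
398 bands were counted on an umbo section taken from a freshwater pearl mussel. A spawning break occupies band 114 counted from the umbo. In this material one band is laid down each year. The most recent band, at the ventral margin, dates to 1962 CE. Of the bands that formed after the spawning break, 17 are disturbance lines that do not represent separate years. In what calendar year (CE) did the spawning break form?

398 − 114 = 284 bands lie beyond the spawning break toward the ventral margin.
284 − 17 false = 267 true bands after the spawning break.
The band at the ventral margin is 1962 CE, so the spawning break dates to 1962 − 267 = 1695 CE.

1695 CE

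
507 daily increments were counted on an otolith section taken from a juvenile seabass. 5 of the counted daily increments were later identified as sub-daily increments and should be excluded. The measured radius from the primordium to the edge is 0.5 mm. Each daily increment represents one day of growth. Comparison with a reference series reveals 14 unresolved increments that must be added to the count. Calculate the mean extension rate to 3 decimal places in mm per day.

0.001 mm per day

After corrections the count is 507 − 5 + 14 = 516 daily increments.
0.5 mm over 516 days gives 0.5 / 516 ≈ 0.001 mm per day.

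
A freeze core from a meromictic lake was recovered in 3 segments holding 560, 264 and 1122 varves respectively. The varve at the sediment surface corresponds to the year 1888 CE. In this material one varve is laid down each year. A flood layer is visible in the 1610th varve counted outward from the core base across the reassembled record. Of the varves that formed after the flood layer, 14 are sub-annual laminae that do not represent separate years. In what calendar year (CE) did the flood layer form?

Total varves = 560 + 264 + 1122 = 1946.
Between varve 1610 and the sediment surface there are 1946 − 1610 = 336 varves.
336 − 14 false = 322 true varves after the flood layer.
Counting back 322 years from 1888 CE places the flood layer in 1888 − 322 = 1566 CE.

1566 CE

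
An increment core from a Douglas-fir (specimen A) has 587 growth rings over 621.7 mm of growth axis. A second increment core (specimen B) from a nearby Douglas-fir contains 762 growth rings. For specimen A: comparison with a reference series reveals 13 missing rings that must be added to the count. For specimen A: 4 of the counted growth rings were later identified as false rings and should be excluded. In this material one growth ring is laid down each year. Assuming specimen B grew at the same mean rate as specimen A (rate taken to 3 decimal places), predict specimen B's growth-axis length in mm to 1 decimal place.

Specimen A: correcting the raw count gives 587 − 4 + 13 = 596 true growth rings.
A: 621.7 mm over 596 years gives 621.7 / 596 ≈ 1.043 mm/yr.
Length of B = 1.043 × 762 = 794.8 mm.

794.8 mm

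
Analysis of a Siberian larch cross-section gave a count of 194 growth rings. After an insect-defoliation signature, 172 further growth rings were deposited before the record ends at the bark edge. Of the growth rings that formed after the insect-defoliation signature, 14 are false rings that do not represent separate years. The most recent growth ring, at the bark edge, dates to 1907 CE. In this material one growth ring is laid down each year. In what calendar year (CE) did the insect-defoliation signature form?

1749 CE

172 growth rings post-date the insect-defoliation signature.
Removing the 14 false growth rings leaves 172 − 14 = 158 true growth rings beyond the insect-defoliation signature.
The growth ring at the bark edge is 1907 CE, so the insect-defoliation signature dates to 1907 − 158 = 1749 CE.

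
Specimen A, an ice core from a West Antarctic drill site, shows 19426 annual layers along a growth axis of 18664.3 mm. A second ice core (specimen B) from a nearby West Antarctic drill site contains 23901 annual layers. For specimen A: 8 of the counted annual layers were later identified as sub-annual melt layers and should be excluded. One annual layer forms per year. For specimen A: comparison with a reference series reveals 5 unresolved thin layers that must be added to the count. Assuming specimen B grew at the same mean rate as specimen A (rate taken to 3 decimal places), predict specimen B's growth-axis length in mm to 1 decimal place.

Specimen A: after corrections the count is 19426 − 8 + 5 = 19423 annual layers.
A: 18664.3 mm over 19423 years gives 18664.3 / 19423 ≈ 0.961 mm/year.
For B, 0.961 mm/year × 23901 years = 22968.9 mm.

22968.9 mm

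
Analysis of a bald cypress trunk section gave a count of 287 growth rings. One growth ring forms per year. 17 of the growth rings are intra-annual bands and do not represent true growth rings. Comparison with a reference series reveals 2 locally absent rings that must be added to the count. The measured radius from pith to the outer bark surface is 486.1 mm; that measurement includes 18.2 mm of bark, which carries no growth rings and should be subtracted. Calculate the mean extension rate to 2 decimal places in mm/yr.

1.72 mm/yr

Correcting the raw count gives 287 − 17 + 2 = 272 true growth rings.
Removing the 18.2 mm offcut leaves 486.1 − 18.2 = 467.9 mm.
Extension rate ≈ 467.9 / 272 = 1.72 mm/yr.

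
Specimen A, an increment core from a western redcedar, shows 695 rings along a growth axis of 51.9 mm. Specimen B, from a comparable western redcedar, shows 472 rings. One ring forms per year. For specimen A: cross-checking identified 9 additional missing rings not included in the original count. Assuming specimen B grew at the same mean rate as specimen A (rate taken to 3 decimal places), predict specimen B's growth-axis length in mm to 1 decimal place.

34.9 mm

Specimen A: correcting the raw count gives 695 + 9 = 704 true rings.
A: Mean rate = 51.9 mm / 704 years ≈ 0.074 mm/year.
Length of B = 0.074 × 472 = 34.9 mm.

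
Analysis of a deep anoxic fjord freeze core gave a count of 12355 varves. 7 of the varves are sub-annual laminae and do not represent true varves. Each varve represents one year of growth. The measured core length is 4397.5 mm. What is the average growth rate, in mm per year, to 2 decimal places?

0.36 mm per year

After corrections the count is 12355 − 7 = 12348 varves.
4397.5 mm over 12348 years gives 4397.5 / 12348 ≈ 0.36 mm per year.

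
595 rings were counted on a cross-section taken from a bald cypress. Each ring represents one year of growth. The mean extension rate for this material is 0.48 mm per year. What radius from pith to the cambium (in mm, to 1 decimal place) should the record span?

The record spans 595 years at 0.48 mm per year.
Predicted length = 0.48 mm/year × 595 years = 285.6 mm.

285.6 mm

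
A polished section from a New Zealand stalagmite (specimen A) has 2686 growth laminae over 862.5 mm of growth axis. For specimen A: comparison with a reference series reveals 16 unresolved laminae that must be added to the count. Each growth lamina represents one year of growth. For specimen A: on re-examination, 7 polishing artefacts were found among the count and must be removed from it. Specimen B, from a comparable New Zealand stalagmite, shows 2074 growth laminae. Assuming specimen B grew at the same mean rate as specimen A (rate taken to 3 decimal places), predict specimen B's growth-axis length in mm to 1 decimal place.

Specimen A: adjusted count: 2686 − 7 + 16 = 2695 growth laminae.
A: 862.5 mm over 2695 years gives 862.5 / 2695 ≈ 0.320 mm/year.
Length of B = 0.320 × 2074 = 663.7 mm.

663.7 mm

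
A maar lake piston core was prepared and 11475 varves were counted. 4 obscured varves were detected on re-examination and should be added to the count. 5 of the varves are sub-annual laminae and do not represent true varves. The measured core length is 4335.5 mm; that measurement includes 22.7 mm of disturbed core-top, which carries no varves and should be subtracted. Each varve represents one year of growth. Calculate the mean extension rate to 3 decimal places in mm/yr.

0.376 mm/yr

Adjusted count: 11475 − 5 + 4 = 11474 varves.
The growth record spans 4335.5 − 22.7 = 4312.8 mm.
4312.8 mm over 11474 years gives 4312.8 / 11474 ≈ 0.376 mm/yr.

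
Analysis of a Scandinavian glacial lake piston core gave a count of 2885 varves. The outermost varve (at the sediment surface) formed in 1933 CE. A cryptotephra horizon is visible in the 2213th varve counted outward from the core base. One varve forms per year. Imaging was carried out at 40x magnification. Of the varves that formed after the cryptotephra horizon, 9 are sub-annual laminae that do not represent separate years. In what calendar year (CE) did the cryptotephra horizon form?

1270 CE

The cryptotephra horizon sits at varve 2213 from the core base, so 2885 − 2213 = 672 varves formed after it.
Excluding 9 false varves: 672 − 9 = 663.
The varve at the sediment surface is 1933 CE, so the cryptotephra horizon dates to 1933 − 663 = 1270 CE.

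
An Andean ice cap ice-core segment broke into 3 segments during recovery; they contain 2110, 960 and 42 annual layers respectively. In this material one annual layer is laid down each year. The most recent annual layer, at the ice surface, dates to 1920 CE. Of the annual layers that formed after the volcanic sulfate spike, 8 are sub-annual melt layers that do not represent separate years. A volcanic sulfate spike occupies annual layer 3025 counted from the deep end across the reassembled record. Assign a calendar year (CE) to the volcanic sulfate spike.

Total annual layers = 2110 + 960 + 42 = 3112.
Between annual layer 3025 and the ice surface there are 3112 − 3025 = 87 annual layers.
Excluding 8 false annual layers: 87 − 8 = 79.
1920 − 79 = 1841 CE.

1841 CE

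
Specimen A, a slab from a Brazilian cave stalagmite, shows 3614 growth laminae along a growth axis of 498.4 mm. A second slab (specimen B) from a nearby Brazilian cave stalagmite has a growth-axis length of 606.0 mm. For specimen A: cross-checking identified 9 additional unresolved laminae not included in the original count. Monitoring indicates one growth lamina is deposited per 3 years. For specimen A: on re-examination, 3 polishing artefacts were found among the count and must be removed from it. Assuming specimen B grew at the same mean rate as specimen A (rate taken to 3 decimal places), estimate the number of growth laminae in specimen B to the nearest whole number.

4391 growth laminae

Specimen A: adjusted count: 3614 − 3 + 9 = 3620 growth laminae.
Specimen A: multiplying by 3 years per growth lamina: 3620 × 3 = 10860 years.
A: Extension rate ≈ 498.4 / 10860 = 0.046 mm/yr.
Specimen B: 606.0 mm / 0.046 mm per year = 13173.91 years; at 3 years per growth lamina that is 13173.91 / 3 ≈ 4391 growth laminae.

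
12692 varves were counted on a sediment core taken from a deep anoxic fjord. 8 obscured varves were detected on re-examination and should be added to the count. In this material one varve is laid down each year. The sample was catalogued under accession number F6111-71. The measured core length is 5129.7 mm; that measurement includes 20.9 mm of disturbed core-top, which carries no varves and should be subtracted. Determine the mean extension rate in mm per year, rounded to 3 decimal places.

0.402 mm per year

Correcting the raw count gives 12692 + 8 = 12700 true varves.
Removing the 20.9 mm offcut leaves 5129.7 − 20.9 = 5108.8 mm.
Extension rate ≈ 5108.8 / 12700 = 0.402 mm per year.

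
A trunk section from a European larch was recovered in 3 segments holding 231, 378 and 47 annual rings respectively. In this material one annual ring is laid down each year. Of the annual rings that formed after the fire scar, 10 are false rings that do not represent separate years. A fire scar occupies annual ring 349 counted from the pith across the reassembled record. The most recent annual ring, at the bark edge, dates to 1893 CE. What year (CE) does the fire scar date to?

1596 CE

Total annual rings = 231 + 378 + 47 = 656.
The fire scar sits at annual ring 349 from the pith, so 656 − 349 = 307 annual rings formed after it.
Removing the 10 false annual rings leaves 307 − 10 = 297 true annual rings beyond the fire scar.
Counting back 297 years from 1893 CE places the fire scar in 1893 − 297 = 1596 CE.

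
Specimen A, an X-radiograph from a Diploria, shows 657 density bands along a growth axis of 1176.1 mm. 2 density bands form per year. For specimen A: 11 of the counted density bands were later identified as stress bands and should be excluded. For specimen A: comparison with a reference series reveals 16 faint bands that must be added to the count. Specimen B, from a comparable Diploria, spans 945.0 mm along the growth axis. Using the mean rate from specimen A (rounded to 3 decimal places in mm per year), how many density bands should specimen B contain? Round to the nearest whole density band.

532 density bands

Specimen A: true density band count = 657 − 11 + 16 = 662.
Specimen A: with 2 density bands per year, 662 / 2 = 331 years.
A: Extension rate ≈ 1176.1 / 331 = 3.553 mm/yr.
Specimen B: 945.0 mm / 3.553 mm per year = 265.97 years; at 2 density bands per year that is 265.97 × 2 ≈ 532 density bands.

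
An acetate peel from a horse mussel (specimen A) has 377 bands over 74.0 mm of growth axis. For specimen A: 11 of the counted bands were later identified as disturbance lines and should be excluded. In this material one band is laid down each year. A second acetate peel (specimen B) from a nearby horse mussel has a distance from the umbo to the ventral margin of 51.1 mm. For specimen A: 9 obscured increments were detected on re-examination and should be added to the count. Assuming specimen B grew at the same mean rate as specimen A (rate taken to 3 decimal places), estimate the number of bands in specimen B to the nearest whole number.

Specimen A: after corrections the count is 377 − 11 + 9 = 375 bands.
A: Mean rate = 74.0 mm / 375 years ≈ 0.197 mm/year.
B spans 51.1 / 0.197 = 259.39 years ≈ 259 bands.

259 bands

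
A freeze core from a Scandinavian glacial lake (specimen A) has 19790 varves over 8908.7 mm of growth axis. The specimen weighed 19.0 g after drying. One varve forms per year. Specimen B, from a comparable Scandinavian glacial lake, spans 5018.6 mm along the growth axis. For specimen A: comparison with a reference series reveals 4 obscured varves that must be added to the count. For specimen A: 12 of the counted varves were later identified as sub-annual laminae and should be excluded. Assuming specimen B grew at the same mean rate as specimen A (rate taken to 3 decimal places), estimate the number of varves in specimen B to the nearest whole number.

Specimen A: after corrections the count is 19790 − 12 + 4 = 19782 varves.
A: Extension rate ≈ 8908.7 / 19782 = 0.450 mm/yr.
Specimen B: 5018.6 mm / 0.450 mm per year = 11152.44 years ≈ 11152 varves.

11152 varves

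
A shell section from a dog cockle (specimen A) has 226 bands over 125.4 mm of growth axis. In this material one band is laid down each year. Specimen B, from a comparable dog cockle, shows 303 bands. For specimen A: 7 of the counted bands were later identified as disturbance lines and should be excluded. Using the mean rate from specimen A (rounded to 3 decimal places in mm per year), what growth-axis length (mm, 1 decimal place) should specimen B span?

Specimen A: after corrections the count is 226 − 7 = 219 bands.
A: Extension rate ≈ 125.4 / 219 = 0.573 mm/yr.
Length of B = 0.573 × 303 = 173.6 mm.

173.6 mm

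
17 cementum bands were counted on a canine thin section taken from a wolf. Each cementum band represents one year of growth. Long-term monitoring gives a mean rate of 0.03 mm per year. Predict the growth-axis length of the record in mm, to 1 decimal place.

0.5 mm

17 years of growth are recorded.
Length ≈ 0.03 × 17 = 0.5 mm.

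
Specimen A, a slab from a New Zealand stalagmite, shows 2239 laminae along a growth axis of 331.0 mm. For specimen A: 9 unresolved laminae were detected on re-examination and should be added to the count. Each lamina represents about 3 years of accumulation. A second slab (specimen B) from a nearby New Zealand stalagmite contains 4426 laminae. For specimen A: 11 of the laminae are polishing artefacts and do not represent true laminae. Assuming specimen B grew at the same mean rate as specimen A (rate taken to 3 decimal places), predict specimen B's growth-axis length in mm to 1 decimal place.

650.6 mm

Specimen A: true lamina count = 2239 − 11 + 9 = 2237.
Specimen A: 2237 laminae at 3 years each span 2237 × 3 = 6711 years.
A: Mean rate = 331.0 mm / 6711 years ≈ 0.049 mm/year.
Specimen B: multiplying by 3 years per lamina: 4426 × 3 = 13278 years. B's length ≈ 0.049 × 13278 = 650.6 mm.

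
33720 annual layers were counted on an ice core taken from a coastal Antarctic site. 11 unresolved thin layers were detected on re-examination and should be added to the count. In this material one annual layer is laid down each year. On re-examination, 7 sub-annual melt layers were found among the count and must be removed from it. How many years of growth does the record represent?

33724 yr

Correcting the raw count gives 33720 − 7 + 11 = 33724 true annual layers.
With a one-to-one annual layer periodicity this is 33724 years.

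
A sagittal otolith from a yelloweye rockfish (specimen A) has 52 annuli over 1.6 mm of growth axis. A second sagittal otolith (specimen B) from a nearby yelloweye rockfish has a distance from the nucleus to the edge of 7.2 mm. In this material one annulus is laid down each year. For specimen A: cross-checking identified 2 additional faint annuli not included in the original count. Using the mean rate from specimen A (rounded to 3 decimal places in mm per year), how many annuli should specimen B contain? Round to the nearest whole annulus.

240 annuli

Specimen A: true annulus count = 52 + 2 = 54.
A: Mean rate = 1.6 mm / 54 years ≈ 0.030 mm/year.
For B, 7.2 / 0.030 = 240.00 years ≈ 240 annuli.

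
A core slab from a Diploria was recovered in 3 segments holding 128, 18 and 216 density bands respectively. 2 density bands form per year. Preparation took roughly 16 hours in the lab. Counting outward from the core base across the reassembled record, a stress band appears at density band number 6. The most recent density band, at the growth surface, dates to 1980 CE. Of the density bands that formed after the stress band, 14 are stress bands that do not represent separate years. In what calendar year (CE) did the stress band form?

Total density bands = 128 + 18 + 216 = 362.
The stress band sits at density band 6 from the core base, so 362 − 6 = 356 density bands formed after it.
Removing the 14 false density bands leaves 356 − 14 = 342 true density bands beyond the stress band.
With 2 density bands per year, 342 / 2 = 171 years.
The density band at the growth surface is 1980 CE, so the stress band dates to 1980 − 171 = 1809 CE.

1809 CE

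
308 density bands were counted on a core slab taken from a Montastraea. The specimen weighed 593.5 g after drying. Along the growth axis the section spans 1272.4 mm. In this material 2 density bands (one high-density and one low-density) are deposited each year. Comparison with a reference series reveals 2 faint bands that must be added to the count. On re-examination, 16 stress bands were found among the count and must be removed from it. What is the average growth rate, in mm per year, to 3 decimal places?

8.656 mm per year

True density band count = 308 − 16 + 2 = 294.
Dividing by 2 density bands per year: 294 / 2 = 147 years.
Mean rate = 1272.4 mm / 147 years ≈ 8.656 mm per year.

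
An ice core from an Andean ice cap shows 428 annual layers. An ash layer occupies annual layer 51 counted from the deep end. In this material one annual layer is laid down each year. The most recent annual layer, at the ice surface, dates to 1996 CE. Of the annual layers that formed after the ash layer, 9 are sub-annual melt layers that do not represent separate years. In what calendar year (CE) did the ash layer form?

Between annual layer 51 and the ice surface there are 428 − 51 = 377 annual layers.
Excluding 9 false annual layers: 377 − 9 = 368.
The annual layer at the ice surface is 1996 CE, so the ash layer dates to 1996 − 368 = 1628 CE.

1628 CE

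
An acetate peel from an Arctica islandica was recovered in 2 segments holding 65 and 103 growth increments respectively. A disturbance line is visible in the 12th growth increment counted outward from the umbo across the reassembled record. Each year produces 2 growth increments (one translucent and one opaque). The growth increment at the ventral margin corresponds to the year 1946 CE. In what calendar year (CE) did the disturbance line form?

1868 CE

Total growth increments = 65 + 103 = 168.
168 − 12 = 156 growth increments lie beyond the disturbance line toward the ventral margin.
With 2 growth increments per year, 156 / 2 = 78 years.
The growth increment at the ventral margin is 1946 CE, so the disturbance line dates to 1946 − 78 = 1868 CE.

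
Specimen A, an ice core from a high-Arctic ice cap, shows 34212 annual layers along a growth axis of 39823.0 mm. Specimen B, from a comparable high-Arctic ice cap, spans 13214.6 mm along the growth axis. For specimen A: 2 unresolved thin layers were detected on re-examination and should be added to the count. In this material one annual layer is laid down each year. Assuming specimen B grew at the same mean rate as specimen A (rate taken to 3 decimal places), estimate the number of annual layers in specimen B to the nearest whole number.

Specimen A: true annual layer count = 34212 + 2 = 34214.
A: Extension rate ≈ 39823.0 / 34214 = 1.164 mm per year.
B spans 13214.6 / 1.164 = 11352.75 years ≈ 11353 annual layers.

11353 annual layers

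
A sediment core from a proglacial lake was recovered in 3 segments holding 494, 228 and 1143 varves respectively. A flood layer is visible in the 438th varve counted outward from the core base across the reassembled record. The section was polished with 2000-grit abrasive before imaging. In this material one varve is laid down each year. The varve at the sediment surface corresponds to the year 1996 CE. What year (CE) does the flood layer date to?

Total varves = 494 + 228 + 1143 = 1865.
1865 − 438 = 1427 varves lie beyond the flood layer toward the sediment surface.
The varve at the sediment surface is 1996 CE, so the flood layer dates to 1996 − 1427 = 569 CE.

569 CE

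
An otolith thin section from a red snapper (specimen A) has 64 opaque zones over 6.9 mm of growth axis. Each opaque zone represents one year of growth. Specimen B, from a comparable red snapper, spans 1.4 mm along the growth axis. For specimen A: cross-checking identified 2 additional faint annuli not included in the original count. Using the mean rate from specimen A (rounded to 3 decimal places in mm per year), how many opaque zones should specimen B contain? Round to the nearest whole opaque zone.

Specimen A: true opaque zone count = 64 + 2 = 66.
A: Mean rate = 6.9 mm / 66 years ≈ 0.105 mm per year.
Specimen B: 1.4 mm / 0.105 mm per year = 13.33 years ≈ 13 opaque zones.

13 opaque zones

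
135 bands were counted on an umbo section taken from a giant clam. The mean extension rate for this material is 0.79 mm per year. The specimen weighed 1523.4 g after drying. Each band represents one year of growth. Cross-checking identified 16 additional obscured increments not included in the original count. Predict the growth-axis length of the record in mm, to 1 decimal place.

119.3 mm

Correcting the raw count gives 135 + 16 = 151 true bands.
Predicted length = 0.79 mm/year × 151 years = 119.3 mm.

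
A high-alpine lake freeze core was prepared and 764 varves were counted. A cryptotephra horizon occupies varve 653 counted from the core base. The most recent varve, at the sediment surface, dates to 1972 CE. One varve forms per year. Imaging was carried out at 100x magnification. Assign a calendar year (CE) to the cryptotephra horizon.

1861 CE

The cryptotephra horizon sits at varve 653 from the core base, so 764 − 653 = 111 varves formed after it.
1972 − 111 = 1861 CE.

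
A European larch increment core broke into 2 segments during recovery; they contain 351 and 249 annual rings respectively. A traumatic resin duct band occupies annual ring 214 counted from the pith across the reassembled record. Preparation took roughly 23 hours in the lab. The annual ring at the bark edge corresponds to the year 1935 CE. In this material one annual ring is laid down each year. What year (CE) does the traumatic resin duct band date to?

Total annual rings = 351 + 249 = 600.
The traumatic resin duct band sits at annual ring 214 from the pith, so 600 − 214 = 386 annual rings formed after it.
1935 − 386 = 1549 CE.

1549 CE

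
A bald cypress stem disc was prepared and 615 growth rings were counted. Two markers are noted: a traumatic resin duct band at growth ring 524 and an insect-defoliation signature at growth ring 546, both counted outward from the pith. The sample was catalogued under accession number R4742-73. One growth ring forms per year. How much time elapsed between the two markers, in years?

The two markers are separated by 546 − 524 = 22 growth rings.
One growth ring per year makes the interval 22 years.

22 yr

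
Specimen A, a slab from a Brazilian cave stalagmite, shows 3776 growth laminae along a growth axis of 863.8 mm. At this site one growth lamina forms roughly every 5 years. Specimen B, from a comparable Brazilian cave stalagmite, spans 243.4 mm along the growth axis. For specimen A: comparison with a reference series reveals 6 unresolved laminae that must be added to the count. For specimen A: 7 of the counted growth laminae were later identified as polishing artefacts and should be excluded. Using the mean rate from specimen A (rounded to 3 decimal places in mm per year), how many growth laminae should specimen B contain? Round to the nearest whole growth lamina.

Specimen A: after corrections the count is 3776 − 7 + 6 = 3775 growth laminae.
Specimen A: at 5 years per growth lamina, 3775 × 5 = 18875 years.
A: 863.8 mm over 18875 years gives 863.8 / 18875 ≈ 0.046 mm/yr.
For B, 243.4 / 0.046 = 5291.30 years; at 5 years per growth lamina that is 5291.30 / 5 ≈ 1058 growth laminae.

1058 growth laminae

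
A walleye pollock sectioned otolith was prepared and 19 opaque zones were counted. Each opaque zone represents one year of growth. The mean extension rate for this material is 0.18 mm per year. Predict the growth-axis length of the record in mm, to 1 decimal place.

The record spans 19 years at 0.18 mm per year.
Length ≈ 0.18 × 19 = 3.4 mm.

3.4 mm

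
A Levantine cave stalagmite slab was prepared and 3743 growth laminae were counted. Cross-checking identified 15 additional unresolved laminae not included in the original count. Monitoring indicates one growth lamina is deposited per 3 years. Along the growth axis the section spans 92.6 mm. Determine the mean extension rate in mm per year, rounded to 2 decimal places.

True growth lamina count = 3743 + 15 = 3758.
At 3 years per growth lamina, 3758 × 3 = 11274 years.
92.6 mm over 11274 years gives 92.6 / 11274 ≈ 0.01 mm per year.

0.01 mm per year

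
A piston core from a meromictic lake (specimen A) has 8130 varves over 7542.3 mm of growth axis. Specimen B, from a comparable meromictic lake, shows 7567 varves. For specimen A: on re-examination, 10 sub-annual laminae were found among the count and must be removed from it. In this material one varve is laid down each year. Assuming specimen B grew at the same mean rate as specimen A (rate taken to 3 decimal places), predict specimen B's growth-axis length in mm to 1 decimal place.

7029.7 mm

Specimen A: after corrections the count is 8130 − 10 = 8120 varves.
A: Mean rate = 7542.3 mm / 8120 years ≈ 0.929 mm/year.
Length of B = 0.929 × 7567 = 7029.7 mm.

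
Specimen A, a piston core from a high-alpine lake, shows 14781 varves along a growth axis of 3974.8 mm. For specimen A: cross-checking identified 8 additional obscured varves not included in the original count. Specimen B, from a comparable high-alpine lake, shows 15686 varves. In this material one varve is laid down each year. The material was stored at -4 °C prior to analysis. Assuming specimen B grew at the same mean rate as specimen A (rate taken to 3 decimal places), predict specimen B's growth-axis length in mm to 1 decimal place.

4219.5 mm

Specimen A: after corrections the count is 14781 + 8 = 14789 varves.
A: Mean rate = 3974.8 mm / 14789 years ≈ 0.269 mm/yr.
B's length ≈ 0.269 × 15686 = 4219.5 mm.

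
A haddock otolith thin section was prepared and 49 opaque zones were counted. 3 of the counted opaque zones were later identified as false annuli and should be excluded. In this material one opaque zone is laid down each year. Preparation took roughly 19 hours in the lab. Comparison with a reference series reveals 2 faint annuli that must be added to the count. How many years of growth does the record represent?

48 years

Adjusted count: 49 − 3 + 2 = 48 opaque zones.
One opaque zone per year makes the duration 48 years.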